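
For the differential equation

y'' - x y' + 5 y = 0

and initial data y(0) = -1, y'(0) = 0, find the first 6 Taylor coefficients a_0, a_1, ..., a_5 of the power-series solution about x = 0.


Ansatz: y(x) = sum_{n>=0} a_n x^n, so y'(x) = sum_{n>=1} n a_n x^(n-1) and y''(x) = sum_{n>=2} n(n-1) a_n x^(n-2).
Substitute into P(x) y'' + Q(x) y' + R(x) y = 0 with P(x) = 1, Q(x) = -x, R(x) = 5, and match powers of x.
Initial conditions: a_0 = -1, a_1 = 0.
Setting the coefficient of each power of x to zero and solving order by order (substituting the coefficients already found):
  x^0: 2 a_2 + 5 a_0 = 0  ->  2 a_2 = -5 a_0 = 5  ->  a_2 = 5/2
  x^1: 6 a_3 + 4 a_1 = 0  ->  6 a_3 = -4 a_1 = 0  ->  a_3 = 0
  x^2: 12 a_4 + 3 a_2 = 0  ->  12 a_4 = -3 a_2 = -15/2  ->  a_4 = -5/8
  x^3: 20 a_5 + 2 a_3 = 0  ->  20 a_5 = -2 a_3 = 0  ->  a_5 = 0
Truncated series: y(x) = -1 + (5/2) x^2 - (5/8) x^4 + O(x^6).

a_0 = -1; a_1 = 0; a_2 = 5/2; a_3 = 0; a_4 = -5/8; a_5 = 0


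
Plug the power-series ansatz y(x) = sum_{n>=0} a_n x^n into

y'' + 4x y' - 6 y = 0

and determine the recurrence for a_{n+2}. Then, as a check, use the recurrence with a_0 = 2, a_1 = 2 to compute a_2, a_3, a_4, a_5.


Substitute y = sum_n a_n x^n.
y''(x) has coefficient (n+2)(n+1) a_{n+2} at x^n;
4 x y'(x) has coefficient 4 n a_n at x^n (shift);
-6 y(x) has coefficient -6 a_n at x^n.
Matching x^n: (n+2)(n+1) a_{n+2} + (4n - 6) a_n = 0.
Thus a_{n+2} = (-4n + 6) / ((n+1)(n+2)) * a_n.

Check with a_0 = 2, a_1 = 2 (apply the recurrence for n = 0, 1, 2, 3): a_0 = 2, a_1 = 2, a_2 = 6, a_3 = 2/3, a_4 = -1, a_5 = -1/5.

a_(n+2) = (-4n + 6) / ((n+1)(n+2)) * a_n; check: a_0 = 2, a_1 = 2, a_2 = 6, a_3 = 2/3, a_4 = -1, a_5 = -1/5


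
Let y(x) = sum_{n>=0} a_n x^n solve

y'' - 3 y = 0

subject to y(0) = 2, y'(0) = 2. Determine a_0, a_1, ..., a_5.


Ansatz: y(x) = sum_{n>=0} a_n x^n, so y'(x) = sum_{n>=1} n a_n x^(n-1) and y''(x) = sum_{n>=2} n(n-1) a_n x^(n-2).
Substitute into P(x) y'' + Q(x) y' + R(x) y = 0 with P(x) = 1, Q(x) = 0, R(x) = -3, and match powers of x.
Initial conditions: a_0 = 2, a_1 = 2.
Setting the coefficient of each power of x to zero and solving order by order (substituting the coefficients already found):
  x^0: 2 a_2 - 3 a_0 = 0  ->  2 a_2 = 3 a_0 = 6  ->  a_2 = 3
  x^1: 6 a_3 - 3 a_1 = 0  ->  6 a_3 = 3 a_1 = 6  ->  a_3 = 1
  x^2: 12 a_4 - 3 a_2 = 0  ->  12 a_4 = 3 a_2 = 9  ->  a_4 = 3/4
  x^3: 20 a_5 - 3 a_3 = 0  ->  20 a_5 = 3 a_3 = 3  ->  a_5 = 3/20
Truncated series: y(x) = 2 + 2 x + 3 x^2 + x^3 + (3/4) x^4 + (3/20) x^5 + O(x^6).

a_0 = 2; a_1 = 2; a_2 = 3; a_3 = 1; a_4 = 3/4; a_5 = 3/20


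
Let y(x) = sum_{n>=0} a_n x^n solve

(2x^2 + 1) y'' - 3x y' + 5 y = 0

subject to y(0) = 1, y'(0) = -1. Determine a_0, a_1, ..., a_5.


Ansatz: y(x) = sum_{n>=0} a_n x^n, so y'(x) = sum_{n>=1} n a_n x^(n-1) and y''(x) = sum_{n>=2} n(n-1) a_n x^(n-2).
Substitute into P(x) y'' + Q(x) y' + R(x) y = 0 with P(x) = 2x^2 + 1, Q(x) = -3x, R(x) = 5, and match powers of x.
Initial conditions: a_0 = 1, a_1 = -1.
Setting the coefficient of each power of x to zero and solving order by order (substituting the coefficients already found):
  x^0: 2 a_2 + 5 a_0 = 0  ->  2 a_2 = -5 a_0 = -5  ->  a_2 = -5/2
  x^1: 6 a_3 + 2 a_1 = 0  ->  6 a_3 = -2 a_1 = 2  ->  a_3 = 1/3
  x^2: 12 a_4 + 3 a_2 = 0  ->  12 a_4 = -3 a_2 = 15/2  ->  a_4 = 5/8
  x^3: 20 a_5 + 8 a_3 = 0  ->  20 a_5 = -8 a_3 = -8/3  ->  a_5 = -2/15
Truncated series: y(x) = 1 - x - (5/2) x^2 + (1/3) x^3 + (5/8) x^4 - (2/15) x^5 + O(x^6).

a_0 = 1; a_1 = -1; a_2 = -5/2; a_3 = 1/3; a_4 = 5/8; a_5 = -2/15


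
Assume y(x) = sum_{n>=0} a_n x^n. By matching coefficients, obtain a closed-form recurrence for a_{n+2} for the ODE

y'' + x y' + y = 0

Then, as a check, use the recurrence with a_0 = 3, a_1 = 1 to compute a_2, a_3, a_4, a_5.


Substitute y = sum_n a_n x^n.
y''(x) has coefficient (n+2)(n+1) a_{n+2} at x^n;
x y'(x) has coefficient n a_n at x^n (shift);
y(x) has coefficient 1 a_n at x^n.
Matching x^n: (n+2)(n+1) a_{n+2} + (n + 1) a_n = 0.
Thus a_{n+2} = (-n - 1) / ((n+1)(n+2)) * a_n.

Check with a_0 = 3, a_1 = 1 (apply the recurrence for n = 0, 1, 2, 3): a_0 = 3, a_1 = 1, a_2 = -3/2, a_3 = -1/3, a_4 = 3/8, a_5 = 1/15.

a_(n+2) = (-n - 1) / ((n+1)(n+2)) * a_n; check: a_0 = 3, a_1 = 1, a_2 = -3/2, a_3 = -1/3, a_4 = 3/8, a_5 = 1/15


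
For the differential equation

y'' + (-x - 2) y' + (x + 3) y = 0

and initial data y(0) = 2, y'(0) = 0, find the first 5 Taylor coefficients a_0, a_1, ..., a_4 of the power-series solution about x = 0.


Ansatz: y(x) = sum_{n>=0} a_n x^n, so y'(x) = sum_{n>=1} n a_n x^(n-1) and y''(x) = sum_{n>=2} n(n-1) a_n x^(n-2).
Substitute into P(x) y'' + Q(x) y' + R(x) y = 0 with P(x) = 1, Q(x) = -x - 2, R(x) = x + 3, and match powers of x.
Initial conditions: a_0 = 2, a_1 = 0.
Setting the coefficient of each power of x to zero and solving order by order (substituting the coefficients already found):
  x^0: 2 a_2 - 2 a_1 + 3 a_0 = 0  ->  2 a_2 = 2 a_1 - 3 a_0 = -6  ->  a_2 = -3
  x^1: 6 a_3 - 4 a_2 + 2 a_1 + a_0 = 0  ->  6 a_3 = 4 a_2 - 2 a_1 - a_0 = -14  ->  a_3 = -7/3
  x^2: 12 a_4 - 6 a_3 + a_2 + a_1 = 0  ->  12 a_4 = 6 a_3 - a_2 - a_1 = -11  ->  a_4 = -11/12
Truncated series: y(x) = 2 - 3 x^2 - (7/3) x^3 - (11/12) x^4 + O(x^5).

a_0 = 2; a_1 = 0; a_2 = -3; a_3 = -7/3; a_4 = -11/12


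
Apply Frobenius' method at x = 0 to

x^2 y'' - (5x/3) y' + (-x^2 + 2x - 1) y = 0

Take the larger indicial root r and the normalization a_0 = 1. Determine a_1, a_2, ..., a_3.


Write in Frobenius form y'' + (p(x)/x) y' + (q(x)/x^2) y = 0:
  p(x) = -5/3,  q(x) = -x^2 + 2x - 1.
Indicial equation: r(r-1) + (-5/3) r + (-1) = 0 -> roots r_1 = 3, r_2 = -1/3.
Take r = r_1 = 3. Let y(x) = x^r sum_{n>=0} a_n x^n with a_0 = 1.
Substitute y = x^r sum a_n x^n and match x^{r+n}. The recurrence is
  D(n) a_n + 2 a_{n-1} - 1 a_{n-2} = 0,  where D(n) = (r+n)(r+n-1) + (-5/3)(r+n) + (-1).
  a_n = [-2 a_{n-1} + 1 a_{n-2}] / D(n).
Since the indicial polynomial factors as (r - r_1)(r - r_2), D(n) = (r_1 + n - r_1)(r_1 + n - r_2) = n(n + 10/3).
Evaluating step by step (a_0 = 1):
  n = 1: D(1) = 1(1 + 10/3) = 13/3; numerator = -2(1) = -2; a_1 = (-2)/(13/3) = -6/13
  n = 2: D(2) = 2(2 + 10/3) = 32/3; numerator = -2(-6/13) + 1(1) = 25/13; a_2 = (25/13)/(32/3) = 75/416
  n = 3: D(3) = 3(3 + 10/3) = 19; numerator = -2(75/416) + 1(-6/13) = -171/208; a_3 = (-171/208)/(19) = -9/208

r = 3; a_0 = 1; a_1 = -6/13; a_2 = 75/416; a_3 = -9/208


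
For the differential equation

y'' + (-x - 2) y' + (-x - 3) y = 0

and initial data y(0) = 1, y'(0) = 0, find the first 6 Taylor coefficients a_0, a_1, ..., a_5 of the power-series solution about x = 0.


Ansatz: y(x) = sum_{n>=0} a_n x^n, so y'(x) = sum_{n>=1} n a_n x^(n-1) and y''(x) = sum_{n>=2} n(n-1) a_n x^(n-2).
Substitute into P(x) y'' + Q(x) y' + R(x) y = 0 with P(x) = 1, Q(x) = -x - 2, R(x) = -x - 3, and match powers of x.
Initial conditions: a_0 = 1, a_1 = 0.
Setting the coefficient of each power of x to zero and solving order by order (substituting the coefficients already found):
  x^0: 2 a_2 - 2 a_1 - 3 a_0 = 0  ->  2 a_2 = 2 a_1 + 3 a_0 = 3  ->  a_2 = 3/2
  x^1: 6 a_3 - 4 a_2 - 4 a_1 - a_0 = 0  ->  6 a_3 = 4 a_2 + 4 a_1 + a_0 = 7  ->  a_3 = 7/6
  x^2: 12 a_4 - 6 a_3 - 5 a_2 - a_1 = 0  ->  12 a_4 = 6 a_3 + 5 a_2 + a_1 = 29/2  ->  a_4 = 29/24
  x^3: 20 a_5 - 8 a_4 - 6 a_3 - a_2 = 0  ->  20 a_5 = 8 a_4 + 6 a_3 + a_2 = 109/6  ->  a_5 = 109/120
Truncated series: y(x) = 1 + (3/2) x^2 + (7/6) x^3 + (29/24) x^4 + (109/120) x^5 + O(x^6).

a_0 = 1; a_1 = 0; a_2 = 3/2; a_3 = 7/6; a_4 = 29/24; a_5 = 109/120


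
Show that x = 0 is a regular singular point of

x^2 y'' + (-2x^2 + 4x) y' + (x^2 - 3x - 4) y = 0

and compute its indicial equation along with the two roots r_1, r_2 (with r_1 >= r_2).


Divide by x^2 to reach normal form y'' + P_1(x) y' + P_2(x) y = 0 with P_1(x) = -2 + 4/x and P_2(x) = 1 - 3/x - 4/x^2.
x = 0 is a singular point because the y'-coefficient -2 + 4/x has a pole at x = 0 and the y-coefficient 1 - 3/x - 4/x^2 has a pole at x = 0.
It is a regular singular point because x P_1(x) = p(x) = 4 - 2x and x^2 P_2(x) = q(x) = x^2 - 3x - 4 are polynomials, hence analytic at x = 0.
p(0) = 4,  q(0) = -4.
Indicial equation: r(r-1) + p(0) r + q(0) = 0, i.e. r^2 + (p(0) - 1) r + q(0) = 0, i.e. r^2 + 3 r - 4 = 0.
Discriminant: (3)^2 - 4(-4) = 25, so r = (-3 ± 5)/2.
Solving: r_1 = 1, r_2 = -4.

indicial: r^2 + 3 r - 4 = 0; roots r_1 = 1, r_2 = -4


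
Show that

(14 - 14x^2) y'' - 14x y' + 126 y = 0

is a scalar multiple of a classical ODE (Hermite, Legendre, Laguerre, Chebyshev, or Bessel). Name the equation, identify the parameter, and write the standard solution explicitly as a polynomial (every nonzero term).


All three coefficients share the factor 14; dividing through by 14 gives  (1 - x^2) y'' - x y' + 9 y = 0.
This matches the Chebyshev equation (1 - x^2) y'' - x y' + n^2 y = 0 (note the -x y' term, not -2x y') with n^2 = 9, so n = 3; the polynomial solution is T_3(x).
With y = sum_k a_k x^k, matching x^k gives (k+2)(k+1) a_{k+2} = (k^2 - n^2) a_k = (k - 3)(k + 3) a_k. The right side vanishes at k = 3, so the series with the parity of 3 terminates at degree 3.
Standard normalization: leading coefficient of T_n is 2^(n-1), so a_3 = 2^2 = 4. Work downward with a_k = (k+1)(k+2) a_{k+2} / ((k - 3)(k + 3)):
  a_1 = (2)(3)(4) / ((1 - 3)(1 + 3)) = 24/(-8) = -3
Hence T_3(x) = 4 x^3 - 3 x.

T_3(x); series = 4 x^3 - 3 x


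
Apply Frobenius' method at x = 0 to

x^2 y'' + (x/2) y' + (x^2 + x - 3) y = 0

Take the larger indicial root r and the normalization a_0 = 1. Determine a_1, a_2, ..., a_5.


Write in Frobenius form y'' + (p(x)/x) y' + (q(x)/x^2) y = 0:
  p(x) = 1/2,  q(x) = x^2 + x - 3.
Indicial equation: r(r-1) + (1/2) r + (-3) = 0 -> roots r_1 = 2, r_2 = -3/2.
Take r = r_1 = 2. Let y(x) = x^r sum_{n>=0} a_n x^n with a_0 = 1.
Substitute y = x^r sum a_n x^n and match x^{r+n}. The recurrence is
  D(n) a_n + 1 a_{n-1} + 1 a_{n-2} = 0,  where D(n) = (r+n)(r+n-1) + (1/2)(r+n) + (-3).
  a_n = [-1 a_{n-1} - 1 a_{n-2}] / D(n).
Since the indicial polynomial factors as (r - r_1)(r - r_2), D(n) = (r_1 + n - r_1)(r_1 + n - r_2) = n(n + 7/2).
Evaluating step by step (a_0 = 1):
  n = 1: D(1) = 1(1 + 7/2) = 9/2; numerator = -1(1) = -1; a_1 = (-1)/(9/2) = -2/9
  n = 2: D(2) = 2(2 + 7/2) = 11; numerator = -1(-2/9) - 1(1) = -7/9; a_2 = (-7/9)/(11) = -7/99
  n = 3: D(3) = 3(3 + 7/2) = 39/2; numerator = -1(-7/99) - 1(-2/9) = 29/99; a_3 = (29/99)/(39/2) = 58/3861
  n = 4: D(4) = 4(4 + 7/2) = 30; numerator = -1(58/3861) - 1(-7/99) = 215/3861; a_4 = (215/3861)/(30) = 43/23166
  n = 5: D(5) = 5(5 + 7/2) = 85/2; numerator = -1(43/23166) - 1(58/3861) = -391/23166; a_5 = (-391/23166)/(85/2) = -23/57915

r = 2; a_0 = 1; a_1 = -2/9; a_2 = -7/99; a_3 = 58/3861; a_4 = 43/23166; a_5 = -23/57915


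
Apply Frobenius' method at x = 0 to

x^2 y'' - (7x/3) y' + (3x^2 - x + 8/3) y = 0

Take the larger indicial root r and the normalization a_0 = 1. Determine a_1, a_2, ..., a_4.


Write in Frobenius form y'' + (p(x)/x) y' + (q(x)/x^2) y = 0:
  p(x) = -7/3,  q(x) = 3x^2 - x + 8/3.
Indicial equation: r(r-1) + (-7/3) r + (8/3) = 0 -> roots r_1 = 2, r_2 = 4/3.
Take r = r_1 = 2. Let y(x) = x^r sum_{n>=0} a_n x^n with a_0 = 1.
Substitute y = x^r sum a_n x^n and match x^{r+n}. The recurrence is
  D(n) a_n - 1 a_{n-1} + 3 a_{n-2} = 0,  where D(n) = (r+n)(r+n-1) + (-7/3)(r+n) + (8/3).
  a_n = [1 a_{n-1} - 3 a_{n-2}] / D(n).
Since the indicial polynomial factors as (r - r_1)(r - r_2), D(n) = (r_1 + n - r_1)(r_1 + n - r_2) = n(n + 2/3).
Evaluating step by step (a_0 = 1):
  n = 1: D(1) = 1(1 + 2/3) = 5/3; numerator = 1(1) = 1; a_1 = (1)/(5/3) = 3/5
  n = 2: D(2) = 2(2 + 2/3) = 16/3; numerator = 1(3/5) - 3(1) = -12/5; a_2 = (-12/5)/(16/3) = -9/20
  n = 3: D(3) = 3(3 + 2/3) = 11; numerator = 1(-9/20) - 3(3/5) = -9/4; a_3 = (-9/4)/(11) = -9/44
  n = 4: D(4) = 4(4 + 2/3) = 56/3; numerator = 1(-9/44) - 3(-9/20) = 63/55; a_4 = (63/55)/(56/3) = 27/440

r = 2; a_0 = 1; a_1 = 3/5; a_2 = -9/20; a_3 = -9/44; a_4 = 27/440


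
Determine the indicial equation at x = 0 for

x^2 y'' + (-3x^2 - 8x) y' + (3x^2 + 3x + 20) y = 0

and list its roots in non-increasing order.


Divide by x^2 to reach normal form y'' + P_1(x) y' + P_2(x) y = 0 with P_1(x) = -3 - 8/x and P_2(x) = 3 + 3/x + 20/x^2.
x = 0 is a singular point because the y'-coefficient -3 - 8/x has a pole at x = 0 and the y-coefficient 3 + 3/x + 20/x^2 has a pole at x = 0.
It is a regular singular point because x P_1(x) = p(x) = -3x - 8 and x^2 P_2(x) = q(x) = 3x^2 + 3x + 20 are polynomials, hence analytic at x = 0.
p(0) = -8,  q(0) = 20.
Indicial equation: r(r-1) + p(0) r + q(0) = 0, i.e. r^2 + (p(0) - 1) r + q(0) = 0, i.e. r^2 - 9 r + 20 = 0.
Discriminant: (-9)^2 - 4(20) = 1, so r = (9 ± 1)/2.
Solving: r_1 = 5, r_2 = 4.

indicial: r^2 - 9 r + 20 = 0; roots r_1 = 5, r_2 = 4


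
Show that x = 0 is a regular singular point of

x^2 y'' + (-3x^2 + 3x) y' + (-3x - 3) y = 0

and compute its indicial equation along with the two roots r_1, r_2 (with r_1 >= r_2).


Divide by x^2 to reach normal form y'' + P_1(x) y' + P_2(x) y = 0 with P_1(x) = -3 + 3/x and P_2(x) = -3/x - 3/x^2.
x = 0 is a singular point because the y'-coefficient -3 + 3/x has a pole at x = 0 and the y-coefficient -3/x - 3/x^2 has a pole at x = 0.
It is a regular singular point because x P_1(x) = p(x) = 3 - 3x and x^2 P_2(x) = q(x) = -3x - 3 are polynomials, hence analytic at x = 0.
p(0) = 3,  q(0) = -3.
Indicial equation: r(r-1) + p(0) r + q(0) = 0, i.e. r^2 + (p(0) - 1) r + q(0) = 0, i.e. r^2 + 2 r - 3 = 0.
Discriminant: (2)^2 - 4(-3) = 16, so r = (-2 ± 4)/2.
Solving: r_1 = 1, r_2 = -3.

indicial: r^2 + 2 r - 3 = 0; roots r_1 = 1, r_2 = -3


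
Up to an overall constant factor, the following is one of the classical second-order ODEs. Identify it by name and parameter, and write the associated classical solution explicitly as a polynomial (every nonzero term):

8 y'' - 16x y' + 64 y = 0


All three coefficients share the factor 8; dividing through by 8 gives  y'' - 2x y' + 8 y = 0.
This matches the Hermite equation y'' - 2x y' + 2n y = 0 with 2n = 8, so n = 4; the polynomial solution is H_4(x).
With y = sum_k a_k x^k, matching x^k gives (k+2)(k+1) a_{k+2} = 2(k - n) a_k = 2(k - 4) a_k. The right side vanishes at k = 4, so the series with the parity of 4 terminates at degree 4.
Standard normalization: leading coefficient of H_n is 2^n, so a_4 = 2^4 = 16. Work downward with a_k = (k+1)(k+2) a_{k+2} / (2(k - n)):
  a_2 = (3)(4)(16) / (2(2 - 4)) = 192/(-4) = -48
  a_0 = (1)(2)(-48) / (2(0 - 4)) = -96/(-8) = 12
Hence H_4(x) = 16 x^4 - 48 x^2 + 12.

H_4(x); series = 16 x^4 - 48 x^2 + 12


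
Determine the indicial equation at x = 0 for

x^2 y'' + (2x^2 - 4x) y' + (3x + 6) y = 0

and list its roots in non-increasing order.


Divide by x^2 to reach normal form y'' + P_1(x) y' + P_2(x) y = 0 with P_1(x) = 2 - 4/x and P_2(x) = 3/x + 6/x^2.
x = 0 is a singular point because the y'-coefficient 2 - 4/x has a pole at x = 0 and the y-coefficient 3/x + 6/x^2 has a pole at x = 0.
It is a regular singular point because x P_1(x) = p(x) = 2x - 4 and x^2 P_2(x) = q(x) = 3x + 6 are polynomials, hence analytic at x = 0.
p(0) = -4,  q(0) = 6.
Indicial equation: r(r-1) + p(0) r + q(0) = 0, i.e. r^2 + (p(0) - 1) r + q(0) = 0, i.e. r^2 - 5 r + 6 = 0.
Discriminant: (-5)^2 - 4(6) = 1, so r = (5 ± 1)/2.
Solving: r_1 = 3, r_2 = 2.

indicial: r^2 - 5 r + 6 = 0; roots r_1 = 3, r_2 = 2


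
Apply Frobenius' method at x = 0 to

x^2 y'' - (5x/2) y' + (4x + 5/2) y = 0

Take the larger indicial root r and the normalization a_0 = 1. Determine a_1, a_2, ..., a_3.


Write in Frobenius form y'' + (p(x)/x) y' + (q(x)/x^2) y = 0:
  p(x) = -5/2,  q(x) = 4x + 5/2.
Indicial equation: r(r-1) + (-5/2) r + (5/2) = 0 -> roots r_1 = 5/2, r_2 = 1.
Take r = r_1 = 5/2. Let y(x) = x^r sum_{n>=0} a_n x^n with a_0 = 1.
Substitute y = x^r sum a_n x^n and match x^{r+n}. The recurrence is
  D(n) a_n + 4 a_{n-1} = 0,  where D(n) = (r+n)(r+n-1) + (-5/2)(r+n) + (5/2).
  a_n = -4 / D(n) * a_{n-1}.
Since the indicial polynomial factors as (r - r_1)(r - r_2), D(n) = (r_1 + n - r_1)(r_1 + n - r_2) = n(n + 3/2).
Evaluating step by step (a_0 = 1):
  n = 1: D(1) = 1(1 + 3/2) = 5/2; numerator = -4(1) = -4; a_1 = (-4)/(5/2) = -8/5
  n = 2: D(2) = 2(2 + 3/2) = 7; numerator = -4(-8/5) = 32/5; a_2 = (32/5)/(7) = 32/35
  n = 3: D(3) = 3(3 + 3/2) = 27/2; numerator = -4(32/35) = -128/35; a_3 = (-128/35)/(27/2) = -256/945

r = 5/2; a_0 = 1; a_1 = -8/5; a_2 = 32/35; a_3 = -256/945


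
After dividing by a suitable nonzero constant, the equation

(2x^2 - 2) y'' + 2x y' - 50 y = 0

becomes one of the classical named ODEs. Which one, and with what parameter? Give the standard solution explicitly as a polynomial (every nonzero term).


All three coefficients share the factor -2; dividing through by -2 gives  (1 - x^2) y'' - x y' + 25 y = 0.
This matches the Chebyshev equation (1 - x^2) y'' - x y' + n^2 y = 0 (note the -x y' term, not -2x y') with n^2 = 25, so n = 5; the polynomial solution is T_5(x).
With y = sum_k a_k x^k, matching x^k gives (k+2)(k+1) a_{k+2} = (k^2 - n^2) a_k = (k - 5)(k + 5) a_k. The right side vanishes at k = 5, so the series with the parity of 5 terminates at degree 5.
Standard normalization: leading coefficient of T_n is 2^(n-1), so a_5 = 2^4 = 16. Work downward with a_k = (k+1)(k+2) a_{k+2} / ((k - 5)(k + 5)):
  a_3 = (4)(5)(16) / ((3 - 5)(3 + 5)) = 320/(-16) = -20
  a_1 = (2)(3)(-20) / ((1 - 5)(1 + 5)) = -120/(-24) = 5
Hence T_5(x) = 16 x^5 - 20 x^3 + 5 x.

T_5(x); series = 16 x^5 - 20 x^3 + 5 x


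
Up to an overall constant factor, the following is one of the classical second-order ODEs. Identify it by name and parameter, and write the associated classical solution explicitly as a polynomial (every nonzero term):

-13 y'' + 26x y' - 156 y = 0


All three coefficients share the factor -13; dividing through by -13 gives  y'' - 2x y' + 12 y = 0.
This matches the Hermite equation y'' - 2x y' + 2n y = 0 with 2n = 12, so n = 6; the polynomial solution is H_6(x).
With y = sum_k a_k x^k, matching x^k gives (k+2)(k+1) a_{k+2} = 2(k - n) a_k = 2(k - 6) a_k. The right side vanishes at k = 6, so the series with the parity of 6 terminates at degree 6.
Standard normalization: leading coefficient of H_n is 2^n, so a_6 = 2^6 = 64. Work downward with a_k = (k+1)(k+2) a_{k+2} / (2(k - n)):
  a_4 = (5)(6)(64) / (2(4 - 6)) = 1920/(-4) = -480
  a_2 = (3)(4)(-480) / (2(2 - 6)) = -5760/(-8) = 720
  a_0 = (1)(2)(720) / (2(0 - 6)) = 1440/(-12) = -120
Hence H_6(x) = 64 x^6 - 480 x^4 + 720 x^2 - 120.

H_6(x); series = 64 x^6 - 480 x^4 + 720 x^2 - 120


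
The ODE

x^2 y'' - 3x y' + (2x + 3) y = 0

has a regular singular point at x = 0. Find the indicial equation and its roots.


Divide by x^2 to reach normal form y'' + P_1(x) y' + P_2(x) y = 0 with P_1(x) = -3/x and P_2(x) = 2/x + 3/x^2.
x = 0 is a singular point because the y'-coefficient -3/x has a pole at x = 0 and the y-coefficient 2/x + 3/x^2 has a pole at x = 0.
It is a regular singular point because x P_1(x) = p(x) = -3 and x^2 P_2(x) = q(x) = 2x + 3 are polynomials, hence analytic at x = 0.
p(0) = -3,  q(0) = 3.
Indicial equation: r(r-1) + p(0) r + q(0) = 0, i.e. r^2 + (p(0) - 1) r + q(0) = 0, i.e. r^2 - 4 r + 3 = 0.
Discriminant: (-4)^2 - 4(3) = 4, so r = (4 ± 2)/2.
Solving: r_1 = 3, r_2 = 1.

indicial: r^2 - 4 r + 3 = 0; roots r_1 = 3, r_2 = 1


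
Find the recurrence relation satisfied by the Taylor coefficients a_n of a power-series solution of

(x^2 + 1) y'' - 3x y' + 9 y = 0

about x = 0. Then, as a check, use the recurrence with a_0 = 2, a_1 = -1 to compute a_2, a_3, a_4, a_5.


Substitute y = sum_n a_n x^n.
(1 + 1 x^2) y'' contributes (n+2)(n+1) a_{n+2} + n(n-1) a_n at x^n.
-3 x y'(x) contributes -3 n a_n at x^n.
9 y(x) contributes 9 a_n at x^n.
Matching x^n: (n+2)(n+1) a_{n+2} + (n(n-1) - 3 n + 9) a_n = 0.
Thus a_{n+2} = (-n(n-1) + 3 n - 9) / ((n+1)(n+2)) * a_n.

Check with a_0 = 2, a_1 = -1 (apply the recurrence for n = 0, 1, 2, 3): a_0 = 2, a_1 = -1, a_2 = -9, a_3 = 1, a_4 = 15/4, a_5 = -3/10.

a_(n+2) = (-n(n-1) + 3 n - 9) / ((n+1)(n+2)) * a_n; check: a_0 = 2, a_1 = -1, a_2 = -9, a_3 = 1, a_4 = 15/4, a_5 = -3/10


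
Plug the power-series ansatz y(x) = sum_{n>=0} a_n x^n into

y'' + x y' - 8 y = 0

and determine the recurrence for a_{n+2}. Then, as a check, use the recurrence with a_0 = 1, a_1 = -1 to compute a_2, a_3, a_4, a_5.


Substitute y = sum_n a_n x^n.
y''(x) has coefficient (n+2)(n+1) a_{n+2} at x^n;
x y'(x) has coefficient n a_n at x^n (shift);
-8 y(x) has coefficient -8 a_n at x^n.
Matching x^n: (n+2)(n+1) a_{n+2} + (n - 8) a_n = 0.
Thus a_{n+2} = (-n + 8) / ((n+1)(n+2)) * a_n.

Check with a_0 = 1, a_1 = -1 (apply the recurrence for n = 0, 1, 2, 3): a_0 = 1, a_1 = -1, a_2 = 4, a_3 = -7/6, a_4 = 2, a_5 = -7/24.

a_(n+2) = (-n + 8) / ((n+1)(n+2)) * a_n; check: a_0 = 1, a_1 = -1, a_2 = 4, a_3 = -7/6, a_4 = 2, a_5 = -7/24


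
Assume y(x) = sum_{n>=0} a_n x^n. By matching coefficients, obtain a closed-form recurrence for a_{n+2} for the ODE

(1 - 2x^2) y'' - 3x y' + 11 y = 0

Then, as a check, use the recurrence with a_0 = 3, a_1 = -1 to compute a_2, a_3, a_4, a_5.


Substitute y = sum_n a_n x^n.
(1 - 2 x^2) y'' contributes (n+2)(n+1) a_{n+2} - 2 n(n-1) a_n at x^n.
-3 x y'(x) contributes -3 n a_n at x^n.
11 y(x) contributes 11 a_n at x^n.
Matching x^n: (n+2)(n+1) a_{n+2} + (-2 n(n-1) - 3 n + 11) a_n = 0.
Thus a_{n+2} = (2 n(n-1) + 3 n - 11) / ((n+1)(n+2)) * a_n.

Check with a_0 = 3, a_1 = -1 (apply the recurrence for n = 0, 1, 2, 3): a_0 = 3, a_1 = -1, a_2 = -33/2, a_3 = 4/3, a_4 = 11/8, a_5 = 2/3.

a_(n+2) = (2 n(n-1) + 3 n - 11) / ((n+1)(n+2)) * a_n; check: a_0 = 3, a_1 = -1, a_2 = -33/2, a_3 = 4/3, a_4 = 11/8, a_5 = 2/3


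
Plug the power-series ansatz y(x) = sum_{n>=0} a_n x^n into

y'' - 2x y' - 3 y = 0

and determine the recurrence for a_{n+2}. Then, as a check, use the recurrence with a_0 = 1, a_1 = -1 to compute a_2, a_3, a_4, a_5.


Substitute y = sum_n a_n x^n.
y''(x) has coefficient (n+2)(n+1) a_{n+2} at x^n;
-2 x y'(x) has coefficient -2 n a_n at x^n (shift);
-3 y(x) has coefficient -3 a_n at x^n.
Matching x^n: (n+2)(n+1) a_{n+2} + (-2n - 3) a_n = 0.
Thus a_{n+2} = (2n + 3) / ((n+1)(n+2)) * a_n.

Check with a_0 = 1, a_1 = -1 (apply the recurrence for n = 0, 1, 2, 3): a_0 = 1, a_1 = -1, a_2 = 3/2, a_3 = -5/6, a_4 = 7/8, a_5 = -3/8.

a_(n+2) = (2n + 3) / ((n+1)(n+2)) * a_n; check: a_0 = 1, a_1 = -1, a_2 = 3/2, a_3 = -5/6, a_4 = 7/8, a_5 = -3/8


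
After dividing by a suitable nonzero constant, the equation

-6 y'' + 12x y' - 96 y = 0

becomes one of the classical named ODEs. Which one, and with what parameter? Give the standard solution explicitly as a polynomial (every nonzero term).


All three coefficients share the factor -6; dividing through by -6 gives  y'' - 2x y' + 16 y = 0.
This matches the Hermite equation y'' - 2x y' + 2n y = 0 with 2n = 16, so n = 8; the polynomial solution is H_8(x).
With y = sum_k a_k x^k, matching x^k gives (k+2)(k+1) a_{k+2} = 2(k - n) a_k = 2(k - 8) a_k. The right side vanishes at k = 8, so the series with the parity of 8 terminates at degree 8.
Standard normalization: leading coefficient of H_n is 2^n, so a_8 = 2^8 = 256. Work downward with a_k = (k+1)(k+2) a_{k+2} / (2(k - n)):
  a_6 = (7)(8)(256) / (2(6 - 8)) = 14336/(-4) = -3584
  a_4 = (5)(6)(-3584) / (2(4 - 8)) = -107520/(-8) = 13440
  a_2 = (3)(4)(13440) / (2(2 - 8)) = 161280/(-12) = -13440
  a_0 = (1)(2)(-13440) / (2(0 - 8)) = -26880/(-16) = 1680
Hence H_8(x) = 256 x^8 - 3584 x^6 + 13440 x^4 - 13440 x^2 + 1680.

H_8(x); series = 256 x^8 - 3584 x^6 + 13440 x^4 - 13440 x^2 + 1680


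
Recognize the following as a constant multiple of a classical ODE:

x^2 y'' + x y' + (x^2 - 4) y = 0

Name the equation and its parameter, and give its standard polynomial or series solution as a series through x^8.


The equation is already in a standard form:  x^2 y'' + x y' + (x^2 - 4) y = 0.
This matches the Bessel equation x^2 y'' + x y' + (x^2 - nu^2) y = 0 with nu^2 = 4, so nu = 2; the solution bounded at x = 0 is J_2(x).
Frobenius at x = 0: indicial roots ±nu; for r = nu the recurrence k(k + 2nu) c_k = -c_{k-2} gives the standard series J_nu(x) = sum_{k>=0} (-1)^k / (k! (k+nu)!) (x/2)^(2k+nu). Evaluate the first 4 terms:
  k = 0: (-1)^0 / (0! * 2! * 2^2) x^2 = 1/(1*2*4) x^2 = (1/8) x^2
  k = 1: (-1)^1 / (1! * 3! * 2^4) x^4 = -1/(1*6*16) x^4 = (-1/96) x^4
  k = 2: (-1)^2 / (2! * 4! * 2^6) x^6 = 1/(2*24*64) x^6 = (1/3072) x^6
  k = 3: (-1)^3 / (3! * 5! * 2^8) x^8 = -1/(6*120*256) x^8 = (-1/184320) x^8
Hence J_2(x) = -x^8/184320 + x^6/3072 - x^4/96 + x^2/8 + ....

J_2(x); series = -x^8/184320 + x^6/3072 - x^4/96 + x^2/8


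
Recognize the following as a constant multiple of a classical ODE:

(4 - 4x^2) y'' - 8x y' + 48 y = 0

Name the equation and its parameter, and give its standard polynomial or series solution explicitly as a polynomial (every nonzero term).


All three coefficients share the factor 4; dividing through by 4 gives  (1 - x^2) y'' - 2x y' + 12 y = 0.
This matches the Legendre equation (1 - x^2) y'' - 2x y' + n(n+1) y = 0 (note the -2x y' term) with n(n+1) = 12, so n = 3; the polynomial solution is P_3(x).
With y = sum_k a_k x^k, matching x^k gives (k+2)(k+1) a_{k+2} = [k(k+1) - n(n+1)] a_k = (k - 3)(k + 4) a_k. The right side vanishes at k = 3, so the series with the parity of 3 terminates at degree 3.
Standard normalization (P_n(1) = 1): leading coefficient (2n)!/(2^n (n!)^2) = 720/(8*36) = 5/2, so a_3 = 5/2. Work downward with a_k = (k+1)(k+2) a_{k+2} / ((k - 3)(k + 4)):
  a_1 = (2)(3)(5/2) / ((1 - 3)(1 + 4)) = 15/(-10) = -3/2
Hence P_3(x) = 5 x^3/2 - 3 x/2.

P_3(x); series = 5 x^3/2 - 3 x/2


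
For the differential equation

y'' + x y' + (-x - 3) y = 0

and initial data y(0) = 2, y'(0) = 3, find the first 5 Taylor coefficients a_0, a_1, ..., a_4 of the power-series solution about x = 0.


Ansatz: y(x) = sum_{n>=0} a_n x^n, so y'(x) = sum_{n>=1} n a_n x^(n-1) and y''(x) = sum_{n>=2} n(n-1) a_n x^(n-2).
Substitute into P(x) y'' + Q(x) y' + R(x) y = 0 with P(x) = 1, Q(x) = x, R(x) = -x - 3, and match powers of x.
Initial conditions: a_0 = 2, a_1 = 3.
Setting the coefficient of each power of x to zero and solving order by order (substituting the coefficients already found):
  x^0: 2 a_2 - 3 a_0 = 0  ->  2 a_2 = 3 a_0 = 6  ->  a_2 = 3
  x^1: 6 a_3 - 2 a_1 - a_0 = 0  ->  6 a_3 = 2 a_1 + a_0 = 8  ->  a_3 = 4/3
  x^2: 12 a_4 - a_2 - a_1 = 0  ->  12 a_4 = a_2 + a_1 = 6  ->  a_4 = 1/2
Truncated series: y(x) = 2 + 3 x + 3 x^2 + (4/3) x^3 + (1/2) x^4 + O(x^5).

a_0 = 2; a_1 = 3; a_2 = 3; a_3 = 4/3; a_4 = 1/2


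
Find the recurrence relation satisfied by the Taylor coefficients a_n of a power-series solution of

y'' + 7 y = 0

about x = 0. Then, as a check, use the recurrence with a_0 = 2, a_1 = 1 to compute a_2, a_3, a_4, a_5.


Substitute y = sum_n a_n x^n into y'' + (const) y = 0.
y''(x) = sum_{n>=0} (n+2)(n+1) a_{n+2} x^n.
The ODE becomes sum_n [(n+2)(n+1) a_{n+2} + 7 a_n] x^n = 0.
Setting each coefficient to zero gives the recurrence:
  (n+2)(n+1) a_{n+2} + 7 a_n = 0,
  a_{n+2} = -7 / ((n+1)(n+2)) a_n.

Check with a_0 = 2, a_1 = 1 (apply the recurrence for n = 0, 1, 2, 3): a_0 = 2, a_1 = 1, a_2 = -7, a_3 = -7/6, a_4 = 49/12, a_5 = 49/120.

a_{n+2} = -7/((n+1)(n+2)) * a_n; check: a_0 = 2, a_1 = 1, a_2 = -7, a_3 = -7/6, a_4 = 49/12, a_5 = 49/120


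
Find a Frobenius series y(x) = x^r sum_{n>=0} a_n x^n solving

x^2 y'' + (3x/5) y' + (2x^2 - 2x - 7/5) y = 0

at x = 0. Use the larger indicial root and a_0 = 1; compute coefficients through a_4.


Write in Frobenius form y'' + (p(x)/x) y' + (q(x)/x^2) y = 0:
  p(x) = 3/5,  q(x) = 2x^2 - 2x - 7/5.
Indicial equation: r(r-1) + (3/5) r + (-7/5) = 0 -> roots r_1 = 7/5, r_2 = -1.
Take r = r_1 = 7/5. Let y(x) = x^r sum_{n>=0} a_n x^n with a_0 = 1.
Substitute y = x^r sum a_n x^n and match x^{r+n}. The recurrence is
  D(n) a_n - 2 a_{n-1} + 2 a_{n-2} = 0,  where D(n) = (r+n)(r+n-1) + (3/5)(r+n) + (-7/5).
  a_n = [2 a_{n-1} - 2 a_{n-2}] / D(n).
Since the indicial polynomial factors as (r - r_1)(r - r_2), D(n) = (r_1 + n - r_1)(r_1 + n - r_2) = n(n + 12/5).
Evaluating step by step (a_0 = 1):
  n = 1: D(1) = 1(1 + 12/5) = 17/5; numerator = 2(1) = 2; a_1 = (2)/(17/5) = 10/17
  n = 2: D(2) = 2(2 + 12/5) = 44/5; numerator = 2(10/17) - 2(1) = -14/17; a_2 = (-14/17)/(44/5) = -35/374
  n = 3: D(3) = 3(3 + 12/5) = 81/5; numerator = 2(-35/374) - 2(10/17) = -15/11; a_3 = (-15/11)/(81/5) = -25/297
  n = 4: D(4) = 4(4 + 12/5) = 128/5; numerator = 2(-25/297) - 2(-35/374) = 95/5049; a_4 = (95/5049)/(128/5) = 475/646272

r = 7/5; a_0 = 1; a_1 = 10/17; a_2 = -35/374; a_3 = -25/297; a_4 = 475/646272


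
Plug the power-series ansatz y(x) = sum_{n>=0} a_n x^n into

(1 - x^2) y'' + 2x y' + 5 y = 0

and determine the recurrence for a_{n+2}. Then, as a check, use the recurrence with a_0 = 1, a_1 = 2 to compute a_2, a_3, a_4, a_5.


Substitute y = sum_n a_n x^n.
(1 - 1 x^2) y'' contributes (n+2)(n+1) a_{n+2} - n(n-1) a_n at x^n.
2 x y'(x) contributes 2 n a_n at x^n.
5 y(x) contributes 5 a_n at x^n.
Matching x^n: (n+2)(n+1) a_{n+2} + (-n(n-1) + 2 n + 5) a_n = 0.
Thus a_{n+2} = (n(n-1) - 2 n - 5) / ((n+1)(n+2)) * a_n.

Check with a_0 = 1, a_1 = 2 (apply the recurrence for n = 0, 1, 2, 3): a_0 = 1, a_1 = 2, a_2 = -5/2, a_3 = -7/3, a_4 = 35/24, a_5 = 7/12.

a_(n+2) = (n(n-1) - 2 n - 5) / ((n+1)(n+2)) * a_n; check: a_0 = 1, a_1 = 2, a_2 = -5/2, a_3 = -7/3, a_4 = 35/24, a_5 = 7/12


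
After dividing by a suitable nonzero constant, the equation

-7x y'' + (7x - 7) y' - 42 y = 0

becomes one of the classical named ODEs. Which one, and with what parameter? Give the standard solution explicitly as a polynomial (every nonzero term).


All three coefficients share the factor -7; dividing through by -7 gives  x y'' + (1 - x) y' + 6 y = 0.
This matches the Laguerre equation x y'' + (1 - x) y' + n y = 0 with n = 6; the polynomial solution is L_6(x).
With y = sum_k a_k x^k, matching x^k gives (k+1)k a_{k+1} + (k+1) a_{k+1} - k a_k + n a_k = 0, i.e. (k+1)^2 a_{k+1} = (k - n) a_k = (k - 6) a_k. The right side vanishes at k = 6, so the series terminates at degree 6.
Standard normalization L_n(0) = 1 gives a_0 = 1. Work upward with a_{k+1} = (k - 6) a_k / (k+1)^2:
  a_1 = (0 - 6)(1) / 1^2 = -6/1 = -6
  a_2 = (1 - 6)(-6) / 2^2 = 30/4 = 15/2
  a_3 = (2 - 6)(15/2) / 3^2 = -30/9 = -10/3
  a_4 = (3 - 6)(-10/3) / 4^2 = 10/16 = 5/8
  a_5 = (4 - 6)(5/8) / 5^2 = (-5/4)/25 = -1/20
  a_6 = (5 - 6)(-1/20) / 6^2 = (1/20)/36 = 1/720
Hence L_6(x) = x^6/720 - x^5/20 + 5 x^4/8 - 10 x^3/3 + 15 x^2/2 - 6 x + 1.

L_6(x); series = x^6/720 - x^5/20 + 5 x^4/8 - 10 x^3/3 + 15 x^2/2 - 6 x + 1


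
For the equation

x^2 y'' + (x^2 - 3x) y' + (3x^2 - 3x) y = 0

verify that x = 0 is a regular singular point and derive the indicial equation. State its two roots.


Divide by x^2 to reach normal form y'' + P_1(x) y' + P_2(x) y = 0 with P_1(x) = 1 - 3/x and P_2(x) = 3 - 3/x.
x = 0 is a singular point because the y'-coefficient 1 - 3/x has a pole at x = 0 and the y-coefficient 3 - 3/x has a pole at x = 0.
It is a regular singular point because x P_1(x) = p(x) = x - 3 and x^2 P_2(x) = q(x) = 3x^2 - 3x are polynomials, hence analytic at x = 0.
p(0) = -3,  q(0) = 0.
Indicial equation: r(r-1) + p(0) r + q(0) = 0, i.e. r^2 + (p(0) - 1) r + q(0) = 0, i.e. r^2 - 4 r = 0.
Discriminant: (-4)^2 - 4(0) = 16, so r = (4 ± 4)/2.
Solving: r_1 = 4, r_2 = 0.

indicial: r^2 - 4 r = 0; roots r_1 = 4, r_2 = 0


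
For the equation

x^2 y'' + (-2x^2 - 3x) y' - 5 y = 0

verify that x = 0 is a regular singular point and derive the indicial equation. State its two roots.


Divide by x^2 to reach normal form y'' + P_1(x) y' + P_2(x) y = 0 with P_1(x) = -2 - 3/x and P_2(x) = -5/x^2.
x = 0 is a singular point because the y'-coefficient -2 - 3/x has a pole at x = 0 and the y-coefficient -5/x^2 has a pole at x = 0.
It is a regular singular point because x P_1(x) = p(x) = -2x - 3 and x^2 P_2(x) = q(x) = -5 are polynomials, hence analytic at x = 0.
p(0) = -3,  q(0) = -5.
Indicial equation: r(r-1) + p(0) r + q(0) = 0, i.e. r^2 + (p(0) - 1) r + q(0) = 0, i.e. r^2 - 4 r - 5 = 0.
Discriminant: (-4)^2 - 4(-5) = 36, so r = (4 ± 6)/2.
Solving: r_1 = 5, r_2 = -1.

indicial: r^2 - 4 r - 5 = 0; roots r_1 = 5, r_2 = -1


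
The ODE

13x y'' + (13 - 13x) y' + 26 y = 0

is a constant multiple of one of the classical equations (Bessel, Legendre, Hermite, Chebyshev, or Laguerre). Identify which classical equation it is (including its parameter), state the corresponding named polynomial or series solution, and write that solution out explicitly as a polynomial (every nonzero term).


All three coefficients share the factor 13; dividing through by 13 gives  x y'' + (1 - x) y' + 2 y = 0.
This matches the Laguerre equation x y'' + (1 - x) y' + n y = 0 with n = 2; the polynomial solution is L_2(x).
With y = sum_k a_k x^k, matching x^k gives (k+1)k a_{k+1} + (k+1) a_{k+1} - k a_k + n a_k = 0, i.e. (k+1)^2 a_{k+1} = (k - n) a_k = (k - 2) a_k. The right side vanishes at k = 2, so the series terminates at degree 2.
Standard normalization L_n(0) = 1 gives a_0 = 1. Work upward with a_{k+1} = (k - 2) a_k / (k+1)^2:
  a_1 = (0 - 2)(1) / 1^2 = -2/1 = -2
  a_2 = (1 - 2)(-2) / 2^2 = 2/4 = 1/2
Hence L_2(x) = x^2/2 - 2 x + 1.

L_2(x); series = x^2/2 - 2 x + 1


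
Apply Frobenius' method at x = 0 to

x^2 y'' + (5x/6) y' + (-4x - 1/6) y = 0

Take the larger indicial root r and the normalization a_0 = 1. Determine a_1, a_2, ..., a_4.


Write in Frobenius form y'' + (p(x)/x) y' + (q(x)/x^2) y = 0:
  p(x) = 5/6,  q(x) = -4x - 1/6.
Indicial equation: r(r-1) + (5/6) r + (-1/6) = 0 -> roots r_1 = 1/2, r_2 = -1/3.
Take r = r_1 = 1/2. Let y(x) = x^r sum_{n>=0} a_n x^n with a_0 = 1.
Substitute y = x^r sum a_n x^n and match x^{r+n}. The recurrence is
  D(n) a_n - 4 a_{n-1} = 0,  where D(n) = (r+n)(r+n-1) + (5/6)(r+n) + (-1/6).
  a_n = 4 / D(n) * a_{n-1}.
Since the indicial polynomial factors as (r - r_1)(r - r_2), D(n) = (r_1 + n - r_1)(r_1 + n - r_2) = n(n + 5/6).
Evaluating step by step (a_0 = 1):
  n = 1: D(1) = 1(1 + 5/6) = 11/6; numerator = 4(1) = 4; a_1 = (4)/(11/6) = 24/11
  n = 2: D(2) = 2(2 + 5/6) = 17/3; numerator = 4(24/11) = 96/11; a_2 = (96/11)/(17/3) = 288/187
  n = 3: D(3) = 3(3 + 5/6) = 23/2; numerator = 4(288/187) = 1152/187; a_3 = (1152/187)/(23/2) = 2304/4301
  n = 4: D(4) = 4(4 + 5/6) = 58/3; numerator = 4(2304/4301) = 9216/4301; a_4 = (9216/4301)/(58/3) = 13824/124729

r = 1/2; a_0 = 1; a_1 = 24/11; a_2 = 288/187; a_3 = 2304/4301; a_4 = 13824/124729


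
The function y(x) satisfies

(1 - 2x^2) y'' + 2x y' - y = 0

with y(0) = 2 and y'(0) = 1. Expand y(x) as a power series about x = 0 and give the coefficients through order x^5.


Ansatz: y(x) = sum_{n>=0} a_n x^n, so y'(x) = sum_{n>=1} n a_n x^(n-1) and y''(x) = sum_{n>=2} n(n-1) a_n x^(n-2).
Substitute into P(x) y'' + Q(x) y' + R(x) y = 0 with P(x) = 1 - 2x^2, Q(x) = 2x, R(x) = -1, and match powers of x.
Initial conditions: a_0 = 2, a_1 = 1.
Setting the coefficient of each power of x to zero and solving order by order (substituting the coefficients already found):
  x^0: 2 a_2 - a_0 = 0  ->  2 a_2 = a_0 = 2  ->  a_2 = 1
  x^1: 6 a_3 + a_1 = 0  ->  6 a_3 = -a_1 = -1  ->  a_3 = -1/6
  x^2: 12 a_4 - a_2 = 0  ->  12 a_4 = a_2 = 1  ->  a_4 = 1/12
  x^3: 20 a_5 - 7 a_3 = 0  ->  20 a_5 = 7 a_3 = -7/6  ->  a_5 = -7/120
Truncated series: y(x) = 2 + x + x^2 - (1/6) x^3 + (1/12) x^4 - (7/120) x^5 + O(x^6).

a_0 = 2; a_1 = 1; a_2 = 1; a_3 = -1/6; a_4 = 1/12; a_5 = -7/120


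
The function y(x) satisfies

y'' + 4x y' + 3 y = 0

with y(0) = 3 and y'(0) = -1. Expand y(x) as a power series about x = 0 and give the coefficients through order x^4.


Ansatz: y(x) = sum_{n>=0} a_n x^n, so y'(x) = sum_{n>=1} n a_n x^(n-1) and y''(x) = sum_{n>=2} n(n-1) a_n x^(n-2).
Substitute into P(x) y'' + Q(x) y' + R(x) y = 0 with P(x) = 1, Q(x) = 4x, R(x) = 3, and match powers of x.
Initial conditions: a_0 = 3, a_1 = -1.
Setting the coefficient of each power of x to zero and solving order by order (substituting the coefficients already found):
  x^0: 2 a_2 + 3 a_0 = 0  ->  2 a_2 = -3 a_0 = -9  ->  a_2 = -9/2
  x^1: 6 a_3 + 7 a_1 = 0  ->  6 a_3 = -7 a_1 = 7  ->  a_3 = 7/6
  x^2: 12 a_4 + 11 a_2 = 0  ->  12 a_4 = -11 a_2 = 99/2  ->  a_4 = 33/8
Truncated series: y(x) = 3 - x - (9/2) x^2 + (7/6) x^3 + (33/8) x^4 + O(x^5).

a_0 = 3; a_1 = -1; a_2 = -9/2; a_3 = 7/6; a_4 = 33/8


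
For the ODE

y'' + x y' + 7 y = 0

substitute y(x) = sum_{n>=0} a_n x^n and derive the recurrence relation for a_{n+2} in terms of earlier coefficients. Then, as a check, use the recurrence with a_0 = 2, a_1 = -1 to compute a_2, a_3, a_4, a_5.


Substitute y = sum_n a_n x^n.
y''(x) has coefficient (n+2)(n+1) a_{n+2} at x^n;
x y'(x) has coefficient n a_n at x^n (shift);
7 y(x) has coefficient 7 a_n at x^n.
Matching x^n: (n+2)(n+1) a_{n+2} + (n + 7) a_n = 0.
Thus a_{n+2} = (-n - 7) / ((n+1)(n+2)) * a_n.

Check with a_0 = 2, a_1 = -1 (apply the recurrence for n = 0, 1, 2, 3): a_0 = 2, a_1 = -1, a_2 = -7, a_3 = 4/3, a_4 = 21/4, a_5 = -2/3.

a_(n+2) = (-n - 7) / ((n+1)(n+2)) * a_n; check: a_0 = 2, a_1 = -1, a_2 = -7, a_3 = 4/3, a_4 = 21/4, a_5 = -2/3


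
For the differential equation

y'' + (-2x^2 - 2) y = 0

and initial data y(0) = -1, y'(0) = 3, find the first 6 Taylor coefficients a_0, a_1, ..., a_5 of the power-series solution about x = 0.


Ansatz: y(x) = sum_{n>=0} a_n x^n, so y'(x) = sum_{n>=1} n a_n x^(n-1) and y''(x) = sum_{n>=2} n(n-1) a_n x^(n-2).
Substitute into P(x) y'' + Q(x) y' + R(x) y = 0 with P(x) = 1, Q(x) = 0, R(x) = -2x^2 - 2, and match powers of x.
Initial conditions: a_0 = -1, a_1 = 3.
Setting the coefficient of each power of x to zero and solving order by order (substituting the coefficients already found):
  x^0: 2 a_2 - 2 a_0 = 0  ->  2 a_2 = 2 a_0 = -2  ->  a_2 = -1
  x^1: 6 a_3 - 2 a_1 = 0  ->  6 a_3 = 2 a_1 = 6  ->  a_3 = 1
  x^2: 12 a_4 - 2 a_2 - 2 a_0 = 0  ->  12 a_4 = 2 a_2 + 2 a_0 = -4  ->  a_4 = -1/3
  x^3: 20 a_5 - 2 a_3 - 2 a_1 = 0  ->  20 a_5 = 2 a_3 + 2 a_1 = 8  ->  a_5 = 2/5
Truncated series: y(x) = -1 + 3 x - x^2 + x^3 - (1/3) x^4 + (2/5) x^5 + O(x^6).

a_0 = -1; a_1 = 3; a_2 = -1; a_3 = 1; a_4 = -1/3; a_5 = 2/5


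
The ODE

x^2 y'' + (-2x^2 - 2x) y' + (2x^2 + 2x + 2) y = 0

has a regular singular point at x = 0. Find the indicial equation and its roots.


Divide by x^2 to reach normal form y'' + P_1(x) y' + P_2(x) y = 0 with P_1(x) = -2 - 2/x and P_2(x) = 2 + 2/x + 2/x^2.
x = 0 is a singular point because the y'-coefficient -2 - 2/x has a pole at x = 0 and the y-coefficient 2 + 2/x + 2/x^2 has a pole at x = 0.
It is a regular singular point because x P_1(x) = p(x) = -2x - 2 and x^2 P_2(x) = q(x) = 2x^2 + 2x + 2 are polynomials, hence analytic at x = 0.
p(0) = -2,  q(0) = 2.
Indicial equation: r(r-1) + p(0) r + q(0) = 0, i.e. r^2 + (p(0) - 1) r + q(0) = 0, i.e. r^2 - 3 r + 2 = 0.
Discriminant: (-3)^2 - 4(2) = 1, so r = (3 ± 1)/2.
Solving: r_1 = 2, r_2 = 1.

indicial: r^2 - 3 r + 2 = 0; roots r_1 = 2, r_2 = 1


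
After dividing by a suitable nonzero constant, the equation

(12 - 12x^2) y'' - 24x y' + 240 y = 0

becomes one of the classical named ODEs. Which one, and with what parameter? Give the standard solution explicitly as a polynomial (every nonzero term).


All three coefficients share the factor 12; dividing through by 12 gives  (1 - x^2) y'' - 2x y' + 20 y = 0.
This matches the Legendre equation (1 - x^2) y'' - 2x y' + n(n+1) y = 0 (note the -2x y' term) with n(n+1) = 20, so n = 4; the polynomial solution is P_4(x).
With y = sum_k a_k x^k, matching x^k gives (k+2)(k+1) a_{k+2} = [k(k+1) - n(n+1)] a_k = (k - 4)(k + 5) a_k. The right side vanishes at k = 4, so the series with the parity of 4 terminates at degree 4.
Standard normalization (P_n(1) = 1): leading coefficient (2n)!/(2^n (n!)^2) = 40320/(16*576) = 35/8, so a_4 = 35/8. Work downward with a_k = (k+1)(k+2) a_{k+2} / ((k - 4)(k + 5)):
  a_2 = (3)(4)(35/8) / ((2 - 4)(2 + 5)) = (105/2)/(-14) = -15/4
  a_0 = (1)(2)(-15/4) / ((0 - 4)(0 + 5)) = (-15/2)/(-20) = 3/8
Hence P_4(x) = 35 x^4/8 - 15 x^2/4 + 3/8.

P_4(x); series = 35 x^4/8 - 15 x^2/4 + 3/8


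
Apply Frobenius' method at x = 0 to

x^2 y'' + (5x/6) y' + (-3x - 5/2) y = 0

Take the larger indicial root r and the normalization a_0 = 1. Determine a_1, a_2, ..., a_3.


Write in Frobenius form y'' + (p(x)/x) y' + (q(x)/x^2) y = 0:
  p(x) = 5/6,  q(x) = -3x - 5/2.
Indicial equation: r(r-1) + (5/6) r + (-5/2) = 0 -> roots r_1 = 5/3, r_2 = -3/2.
Take r = r_1 = 5/3. Let y(x) = x^r sum_{n>=0} a_n x^n with a_0 = 1.
Substitute y = x^r sum a_n x^n and match x^{r+n}. The recurrence is
  D(n) a_n - 3 a_{n-1} = 0,  where D(n) = (r+n)(r+n-1) + (5/6)(r+n) + (-5/2).
  a_n = 3 / D(n) * a_{n-1}.
Since the indicial polynomial factors as (r - r_1)(r - r_2), D(n) = (r_1 + n - r_1)(r_1 + n - r_2) = n(n + 19/6).
Evaluating step by step (a_0 = 1):
  n = 1: D(1) = 1(1 + 19/6) = 25/6; numerator = 3(1) = 3; a_1 = (3)/(25/6) = 18/25
  n = 2: D(2) = 2(2 + 19/6) = 31/3; numerator = 3(18/25) = 54/25; a_2 = (54/25)/(31/3) = 162/775
  n = 3: D(3) = 3(3 + 19/6) = 37/2; numerator = 3(162/775) = 486/775; a_3 = (486/775)/(37/2) = 972/28675

r = 5/3; a_0 = 1; a_1 = 18/25; a_2 = 162/775; a_3 = 972/28675
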